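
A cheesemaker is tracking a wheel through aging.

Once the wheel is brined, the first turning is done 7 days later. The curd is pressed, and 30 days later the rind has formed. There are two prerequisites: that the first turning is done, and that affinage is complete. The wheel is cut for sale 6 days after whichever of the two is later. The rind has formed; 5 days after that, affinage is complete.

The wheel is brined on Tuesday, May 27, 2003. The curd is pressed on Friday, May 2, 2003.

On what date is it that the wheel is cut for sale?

The wheel is brined: May 27, 2003.
The first turning is done: May 27, 2003 + 7 days = Jun 3, 2003.
The curd is pressed: May 2, 2003.
The rind has formed: May 2, 2003 + 30 days = Jun 1, 2003.
Affinage is complete: Jun 1, 2003 + 5 days = Jun 6, 2003.
Both prerequisites met — the first turning is done (Jun 3, 2003), affinage is complete (Jun 6, 2003); the later is Jun 6, 2003.
The wheel is cut for sale: Jun 6, 2003 + 6 days = Jun 12, 2003.

Thursday, June 12, 2003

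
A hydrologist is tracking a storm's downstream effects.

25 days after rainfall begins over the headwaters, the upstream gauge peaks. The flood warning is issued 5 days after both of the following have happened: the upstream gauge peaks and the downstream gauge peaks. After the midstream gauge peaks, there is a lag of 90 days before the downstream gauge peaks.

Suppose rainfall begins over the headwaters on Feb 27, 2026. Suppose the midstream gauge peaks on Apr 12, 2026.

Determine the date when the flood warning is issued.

Rainfall begins over the headwaters: Feb 27, 2026.
The upstream gauge peaks: Feb 27, 2026 + 25 days = Mar 24, 2026.
The midstream gauge peaks: Apr 12, 2026.
The downstream gauge peaks: Apr 12, 2026 + 90 days = Jul 11, 2026.
Both prerequisites met — the upstream gauge peaks (Mar 24, 2026), the downstream gauge peaks (Jul 11, 2026); the later is Jul 11, 2026.
The flood warning is issued: Jul 11, 2026 + 5 days = Jul 16, 2026.

Jul 16, 2026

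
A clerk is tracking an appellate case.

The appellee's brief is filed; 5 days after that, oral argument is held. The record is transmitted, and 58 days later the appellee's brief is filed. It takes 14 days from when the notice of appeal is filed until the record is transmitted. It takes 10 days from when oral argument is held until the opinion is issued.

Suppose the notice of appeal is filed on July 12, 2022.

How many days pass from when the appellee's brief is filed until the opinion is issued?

Causal path: the appellee's brief is filed → oral argument is held → the opinion is issued.
Total delay along the path: 5 + 10 = 15 days.

15 days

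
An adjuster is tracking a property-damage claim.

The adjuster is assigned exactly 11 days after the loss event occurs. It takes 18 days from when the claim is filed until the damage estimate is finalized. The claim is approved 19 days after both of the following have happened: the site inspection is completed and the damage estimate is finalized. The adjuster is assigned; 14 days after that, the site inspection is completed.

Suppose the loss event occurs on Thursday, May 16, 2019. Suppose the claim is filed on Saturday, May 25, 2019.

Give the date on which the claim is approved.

Monday, July 1, 2019

The loss event occurs: May 16, 2019.
The adjuster is assigned: May 16, 2019 + 11 days = May 27, 2019.
The site inspection is completed: May 27, 2019 + 14 days = Jun 10, 2019.
The claim is filed: May 25, 2019.
The damage estimate is finalized: May 25, 2019 + 18 days = Jun 12, 2019.
Both prerequisites met — the site inspection is completed (Jun 10, 2019), the damage estimate is finalized (Jun 12, 2019); the later is Jun 12, 2019.
The claim is approved: Jun 12, 2019 + 19 days = Jul 1, 2019.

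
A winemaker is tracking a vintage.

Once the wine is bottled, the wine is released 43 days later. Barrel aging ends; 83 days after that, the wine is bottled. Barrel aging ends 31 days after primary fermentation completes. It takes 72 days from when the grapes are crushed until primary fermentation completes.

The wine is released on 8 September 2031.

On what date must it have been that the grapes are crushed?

The wine is released: Sep 8, 2031.
The wine is bottled: Sep 8, 2031 − 43 days = Jul 27, 2031.
Barrel aging ends: Jul 27, 2031 − 83 days = May 5, 2031.
Primary fermentation completes: May 5, 2031 − 31 days = Apr 4, 2031.
The grapes are crushed: Apr 4, 2031 − 72 days = Jan 22, 2031.

22 January 2031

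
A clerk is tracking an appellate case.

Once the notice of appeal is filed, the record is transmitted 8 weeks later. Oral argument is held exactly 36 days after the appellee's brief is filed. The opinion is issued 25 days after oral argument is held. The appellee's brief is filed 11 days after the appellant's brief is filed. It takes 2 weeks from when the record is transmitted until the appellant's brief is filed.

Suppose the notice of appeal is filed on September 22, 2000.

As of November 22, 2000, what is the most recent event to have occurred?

The notice of appeal is filed: Sep 22, 2000.
The record is transmitted: Sep 22, 2000 + 8 weeks = Nov 17, 2000.
The appellant's brief is filed: Nov 17, 2000 + 2 weeks = Dec 1, 2000.
The appellee's brief is filed: Dec 1, 2000 + 11 days = Dec 12, 2000.
Oral argument is held: Dec 12, 2000 + 36 days = Jan 17, 2001.
The opinion is issued: Jan 17, 2001 + 25 days = Feb 11, 2001.
Nov 22, 2000 falls between when the record is transmitted (Nov 17, 2000) and when the appellant's brief is filed (Dec 1, 2000).

The record is transmitted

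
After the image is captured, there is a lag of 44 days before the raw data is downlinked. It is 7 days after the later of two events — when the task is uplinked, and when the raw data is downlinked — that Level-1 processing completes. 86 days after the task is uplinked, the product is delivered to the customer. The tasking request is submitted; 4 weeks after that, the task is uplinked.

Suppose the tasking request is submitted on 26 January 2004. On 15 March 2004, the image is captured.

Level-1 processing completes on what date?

5 May 2004

The tasking request is submitted: Jan 26, 2004.
The task is uplinked: Jan 26, 2004 + 4 weeks = Feb 23, 2004.
The image is captured: Mar 15, 2004.
The raw data is downlinked: Mar 15, 2004 + 44 days = Apr 28, 2004.
Both prerequisites met — the task is uplinked (Feb 23, 2004), the raw data is downlinked (Apr 28, 2004); the later is Apr 28, 2004.
Level-1 processing completes: Apr 28, 2004 + 7 days = May 5, 2004.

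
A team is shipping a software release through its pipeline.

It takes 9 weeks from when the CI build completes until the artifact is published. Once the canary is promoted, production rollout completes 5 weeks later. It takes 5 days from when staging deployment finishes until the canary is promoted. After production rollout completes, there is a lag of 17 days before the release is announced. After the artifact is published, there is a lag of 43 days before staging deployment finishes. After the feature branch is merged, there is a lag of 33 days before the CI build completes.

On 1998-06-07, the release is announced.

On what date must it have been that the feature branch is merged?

The release is announced: Jun 7, 1998.
Production rollout completes: Jun 7, 1998 − 17 days = May 21, 1998.
The canary is promoted: May 21, 1998 − 5 weeks = Apr 16, 1998.
Staging deployment finishes: Apr 16, 1998 − 5 days = Apr 11, 1998.
The artifact is published: Apr 11, 1998 − 43 days = Feb 27, 1998.
The CI build completes: Feb 27, 1998 − 9 weeks = Dec 26, 1997.
The feature branch is merged: Dec 26, 1997 − 33 days = Nov 23, 1997.

1997-11-23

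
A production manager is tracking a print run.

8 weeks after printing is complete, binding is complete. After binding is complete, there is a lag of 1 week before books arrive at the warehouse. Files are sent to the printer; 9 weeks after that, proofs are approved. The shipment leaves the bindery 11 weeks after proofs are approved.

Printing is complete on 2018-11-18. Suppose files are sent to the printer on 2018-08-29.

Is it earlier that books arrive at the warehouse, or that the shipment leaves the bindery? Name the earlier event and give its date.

The shipment leaves the bindery — 2019-01-16

Printing is complete: Nov 18, 2018.
Binding is complete: Nov 18, 2018 + 8 weeks = Jan 13, 2019.
Books arrive at the warehouse: Jan 13, 2019 + 1 week = Jan 20, 2019.
Files are sent to the printer: Aug 29, 2018.
Proofs are approved: Aug 29, 2018 + 9 weeks = Oct 31, 2018.
The shipment leaves the bindery: Oct 31, 2018 + 11 weeks = Jan 16, 2019.
Comparing: books arrive at the warehouse on Jan 20, 2019 vs the shipment leaves the bindery on Jan 16, 2019. Earlier: the shipment leaves the bindery.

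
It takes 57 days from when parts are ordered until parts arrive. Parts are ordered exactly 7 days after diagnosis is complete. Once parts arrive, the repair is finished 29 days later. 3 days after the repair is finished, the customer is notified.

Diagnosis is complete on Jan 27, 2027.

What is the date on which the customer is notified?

May 3, 2027

Diagnosis is complete: Jan 27, 2027.
Parts are ordered: Jan 27, 2027 + 7 days = Feb 3, 2027.
Parts arrive: Feb 3, 2027 + 57 days = Apr 1, 2027.
The repair is finished: Apr 1, 2027 + 29 days = Apr 30, 2027.
The customer is notified: Apr 30, 2027 + 3 days = May 3, 2027.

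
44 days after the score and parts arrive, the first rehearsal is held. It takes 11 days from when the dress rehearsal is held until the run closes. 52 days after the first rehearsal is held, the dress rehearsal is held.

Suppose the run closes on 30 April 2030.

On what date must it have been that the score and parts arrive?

13 January 2030

The run closes: Apr 30, 2030.
The dress rehearsal is held: Apr 30, 2030 − 11 days = Apr 19, 2030.
The first rehearsal is held: Apr 19, 2030 − 52 days = Feb 26, 2030.
The score and parts arrive: Feb 26, 2030 − 44 days = Jan 13, 2030.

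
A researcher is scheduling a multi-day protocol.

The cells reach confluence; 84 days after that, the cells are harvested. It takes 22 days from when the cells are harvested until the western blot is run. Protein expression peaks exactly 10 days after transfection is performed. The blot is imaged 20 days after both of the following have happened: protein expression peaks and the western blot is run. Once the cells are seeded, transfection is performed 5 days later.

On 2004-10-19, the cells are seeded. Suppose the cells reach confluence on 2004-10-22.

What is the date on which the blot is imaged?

2005-02-25

The cells are seeded: Oct 19, 2004.
Transfection is performed: Oct 19, 2004 + 5 days = Oct 24, 2004.
Protein expression peaks: Oct 24, 2004 + 10 days = Nov 3, 2004.
The cells reach confluence: Oct 22, 2004.
The cells are harvested: Oct 22, 2004 + 84 days = Jan 14, 2005.
The western blot is run: Jan 14, 2005 + 22 days = Feb 5, 2005.
Both prerequisites met — protein expression peaks (Nov 3, 2004), the western blot is run (Feb 5, 2005); the later is Feb 5, 2005.
The blot is imaged: Feb 5, 2005 + 20 days = Feb 25, 2005.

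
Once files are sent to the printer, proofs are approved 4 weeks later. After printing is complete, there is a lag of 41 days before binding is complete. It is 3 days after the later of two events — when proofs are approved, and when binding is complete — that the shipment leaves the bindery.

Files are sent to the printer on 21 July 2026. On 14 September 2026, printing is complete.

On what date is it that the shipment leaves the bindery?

28 October 2026

Files are sent to the printer: Jul 21, 2026.
Proofs are approved: Jul 21, 2026 + 4 weeks = Aug 18, 2026.
Printing is complete: Sep 14, 2026.
Binding is complete: Sep 14, 2026 + 41 days = Oct 25, 2026.
Both prerequisites met — proofs are approved (Aug 18, 2026), binding is complete (Oct 25, 2026); the later is Oct 25, 2026.
The shipment leaves the bindery: Oct 25, 2026 + 3 days = Oct 28, 2026.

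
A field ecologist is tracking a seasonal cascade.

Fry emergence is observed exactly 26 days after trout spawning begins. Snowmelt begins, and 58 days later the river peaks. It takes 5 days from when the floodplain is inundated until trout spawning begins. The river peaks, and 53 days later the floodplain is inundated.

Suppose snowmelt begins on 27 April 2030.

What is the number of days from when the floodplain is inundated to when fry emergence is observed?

Causal path: the floodplain is inundated → trout spawning begins → fry emergence is observed.
Total delay along the path: 5 + 26 = 31 days.

31 days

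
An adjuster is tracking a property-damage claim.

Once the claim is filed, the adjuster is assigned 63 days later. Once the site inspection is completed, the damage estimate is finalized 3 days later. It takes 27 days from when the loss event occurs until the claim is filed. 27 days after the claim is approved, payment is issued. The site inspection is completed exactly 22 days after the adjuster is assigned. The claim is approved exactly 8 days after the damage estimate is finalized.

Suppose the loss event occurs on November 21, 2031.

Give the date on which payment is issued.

The loss event occurs: Nov 21, 2031.
The claim is filed: Nov 21, 2031 + 27 days = Dec 18, 2031.
The adjuster is assigned: Dec 18, 2031 + 63 days = Feb 19, 2032.
The site inspection is completed: Feb 19, 2032 + 22 days = Mar 12, 2032.
The damage estimate is finalized: Mar 12, 2032 + 3 days = Mar 15, 2032.
The claim is approved: Mar 15, 2032 + 8 days = Mar 23, 2032.
Payment is issued: Mar 23, 2032 + 27 days = Apr 19, 2032.

April 19, 2032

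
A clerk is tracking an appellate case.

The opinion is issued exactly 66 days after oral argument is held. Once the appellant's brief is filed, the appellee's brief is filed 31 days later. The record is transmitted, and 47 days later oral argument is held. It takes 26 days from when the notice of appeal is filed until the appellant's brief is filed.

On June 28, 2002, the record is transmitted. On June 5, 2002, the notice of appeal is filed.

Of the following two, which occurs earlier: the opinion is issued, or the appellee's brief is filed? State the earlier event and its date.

The appellee's brief is filed — August 1, 2002

The record is transmitted: Jun 28, 2002.
Oral argument is held: Jun 28, 2002 + 47 days = Aug 14, 2002.
The opinion is issued: Aug 14, 2002 + 66 days = Oct 19, 2002.
The notice of appeal is filed: Jun 5, 2002.
The appellant's brief is filed: Jun 5, 2002 + 26 days = Jul 1, 2002.
The appellee's brief is filed: Jul 1, 2002 + 31 days = Aug 1, 2002.
Comparing: the opinion is issued on Oct 19, 2002 vs the appellee's brief is filed on Aug 1, 2002. Earlier: the appellee's brief is filed.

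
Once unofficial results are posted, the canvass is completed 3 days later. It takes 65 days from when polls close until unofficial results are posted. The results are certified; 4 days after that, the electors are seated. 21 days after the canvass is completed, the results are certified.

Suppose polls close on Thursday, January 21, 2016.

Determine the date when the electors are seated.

Saturday, April 23, 2016

Polls close: Jan 21, 2016.
Unofficial results are posted: Jan 21, 2016 + 65 days = Mar 26, 2016.
The canvass is completed: Mar 26, 2016 + 3 days = Mar 29, 2016.
The results are certified: Mar 29, 2016 + 21 days = Apr 19, 2016.
The electors are seated: Apr 19, 2016 + 4 days = Apr 23, 2016.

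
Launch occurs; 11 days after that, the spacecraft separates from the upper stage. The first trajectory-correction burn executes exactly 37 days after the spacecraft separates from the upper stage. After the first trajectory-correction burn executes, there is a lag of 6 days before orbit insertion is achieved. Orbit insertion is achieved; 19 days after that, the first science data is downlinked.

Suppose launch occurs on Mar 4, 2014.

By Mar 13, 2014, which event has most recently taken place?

Launch occurs

Launch occurs: Mar 4, 2014.
The spacecraft separates from the upper stage: Mar 4, 2014 + 11 days = Mar 15, 2014.
The first trajectory-correction burn executes: Mar 15, 2014 + 37 days = Apr 21, 2014.
Orbit insertion is achieved: Apr 21, 2014 + 6 days = Apr 27, 2014.
The first science data is downlinked: Apr 27, 2014 + 19 days = May 16, 2014.
Mar 13, 2014 falls between when launch occurs (Mar 4, 2014) and when the spacecraft separates from the upper stage (Mar 15, 2014).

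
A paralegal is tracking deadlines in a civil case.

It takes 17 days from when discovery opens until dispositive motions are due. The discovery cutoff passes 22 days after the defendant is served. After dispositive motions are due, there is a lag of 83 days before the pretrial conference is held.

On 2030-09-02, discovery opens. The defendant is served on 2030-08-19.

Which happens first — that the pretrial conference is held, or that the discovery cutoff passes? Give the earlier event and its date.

Discovery opens: Sep 2, 2030.
Dispositive motions are due: Sep 2, 2030 + 17 days = Sep 19, 2030.
The pretrial conference is held: Sep 19, 2030 + 83 days = Dec 11, 2030.
The defendant is served: Aug 19, 2030.
The discovery cutoff passes: Aug 19, 2030 + 22 days = Sep 10, 2030.
Comparing: the pretrial conference is held on Dec 11, 2030 vs the discovery cutoff passes on Sep 10, 2030. Earlier: the discovery cutoff passes.

The discovery cutoff passes — 2030-09-10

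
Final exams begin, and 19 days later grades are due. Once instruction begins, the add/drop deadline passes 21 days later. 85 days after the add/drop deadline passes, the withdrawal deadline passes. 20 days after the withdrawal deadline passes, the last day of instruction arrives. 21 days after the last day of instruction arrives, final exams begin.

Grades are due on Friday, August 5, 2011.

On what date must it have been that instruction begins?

Grades are due: Aug 5, 2011.
Final exams begin: Aug 5, 2011 − 19 days = Jul 17, 2011.
The last day of instruction arrives: Jul 17, 2011 − 21 days = Jun 26, 2011.
The withdrawal deadline passes: Jun 26, 2011 − 20 days = Jun 6, 2011.
The add/drop deadline passes: Jun 6, 2011 − 85 days = Mar 13, 2011.
Instruction begins: Mar 13, 2011 − 21 days = Feb 20, 2011.

Sunday, February 20, 2011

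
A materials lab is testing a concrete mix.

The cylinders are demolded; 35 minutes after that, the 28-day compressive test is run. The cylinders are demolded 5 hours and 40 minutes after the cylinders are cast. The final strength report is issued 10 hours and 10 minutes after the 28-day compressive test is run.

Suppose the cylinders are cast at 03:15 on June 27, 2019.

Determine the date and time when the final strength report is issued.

19:40 on June 27, 2019

The cylinders are cast: 03:15 Jun 27, 2019.
The cylinders are demolded: 03:15 Jun 27, 2019 + 5h40m = 08:55 Jun 27, 2019.
The 28-day compressive test is run: 08:55 Jun 27, 2019 + 35m = 09:30 Jun 27, 2019.
The final strength report is issued: 09:30 Jun 27, 2019 + 10h10m = 19:40 Jun 27, 2019.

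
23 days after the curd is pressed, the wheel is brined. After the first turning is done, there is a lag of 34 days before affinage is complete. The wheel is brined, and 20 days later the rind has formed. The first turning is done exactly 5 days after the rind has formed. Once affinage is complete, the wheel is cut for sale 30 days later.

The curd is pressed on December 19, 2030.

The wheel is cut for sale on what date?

The curd is pressed: Dec 19, 2030.
The wheel is brined: Dec 19, 2030 + 23 days = Jan 11, 2031.
The rind has formed: Jan 11, 2031 + 20 days = Jan 31, 2031.
The first turning is done: Jan 31, 2031 + 5 days = Feb 5, 2031.
Affinage is complete: Feb 5, 2031 + 34 days = Mar 11, 2031.
The wheel is cut for sale: Mar 11, 2031 + 30 days = Apr 10, 2031.

April 10, 2031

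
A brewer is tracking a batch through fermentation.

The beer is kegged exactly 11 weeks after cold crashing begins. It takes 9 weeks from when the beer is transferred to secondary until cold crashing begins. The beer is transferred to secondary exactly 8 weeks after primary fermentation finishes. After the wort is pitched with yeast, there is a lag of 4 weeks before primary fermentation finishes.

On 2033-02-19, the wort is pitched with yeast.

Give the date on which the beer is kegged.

2033-10-01

The wort is pitched with yeast: Feb 19, 2033.
Primary fermentation finishes: Feb 19, 2033 + 4 weeks = Mar 19, 2033.
The beer is transferred to secondary: Mar 19, 2033 + 8 weeks = May 14, 2033.
Cold crashing begins: May 14, 2033 + 9 weeks = Jul 16, 2033.
The beer is kegged: Jul 16, 2033 + 11 weeks = Oct 1, 2033.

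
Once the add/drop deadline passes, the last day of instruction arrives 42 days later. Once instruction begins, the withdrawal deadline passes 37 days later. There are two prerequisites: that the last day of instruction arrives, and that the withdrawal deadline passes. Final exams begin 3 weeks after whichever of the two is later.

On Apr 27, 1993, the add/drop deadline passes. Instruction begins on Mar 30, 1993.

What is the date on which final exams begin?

The add/drop deadline passes: Apr 27, 1993.
The last day of instruction arrives: Apr 27, 1993 + 42 days = Jun 8, 1993.
Instruction begins: Mar 30, 1993.
The withdrawal deadline passes: Mar 30, 1993 + 37 days = May 6, 1993.
Both prerequisites met — the last day of instruction arrives (Jun 8, 1993), the withdrawal deadline passes (May 6, 1993); the later is Jun 8, 1993.
Final exams begin: Jun 8, 1993 + 3 weeks = Jun 29, 1993.

Jun 29, 1993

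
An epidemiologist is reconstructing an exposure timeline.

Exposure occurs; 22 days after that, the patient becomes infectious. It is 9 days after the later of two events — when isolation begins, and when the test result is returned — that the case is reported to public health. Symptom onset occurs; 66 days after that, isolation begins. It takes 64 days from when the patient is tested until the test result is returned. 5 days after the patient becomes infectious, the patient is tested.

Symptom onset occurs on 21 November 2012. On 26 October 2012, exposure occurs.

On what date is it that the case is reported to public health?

4 February 2013

Symptom onset occurs: Nov 21, 2012.
Isolation begins: Nov 21, 2012 + 66 days = Jan 26, 2013.
Exposure occurs: Oct 26, 2012.
The patient becomes infectious: Oct 26, 2012 + 22 days = Nov 17, 2012.
The patient is tested: Nov 17, 2012 + 5 days = Nov 22, 2012.
The test result is returned: Nov 22, 2012 + 64 days = Jan 25, 2013.
Both prerequisites met — isolation begins (Jan 26, 2013), the test result is returned (Jan 25, 2013); the later is Jan 26, 2013.
The case is reported to public health: Jan 26, 2013 + 9 days = Feb 4, 2013.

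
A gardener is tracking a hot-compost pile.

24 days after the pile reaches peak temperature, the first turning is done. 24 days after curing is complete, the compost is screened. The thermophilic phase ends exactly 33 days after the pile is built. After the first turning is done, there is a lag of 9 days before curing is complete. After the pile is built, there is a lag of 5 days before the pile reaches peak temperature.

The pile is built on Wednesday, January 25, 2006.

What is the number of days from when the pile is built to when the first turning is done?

29 days

Causal path: the pile is built → the pile reaches peak temperature → the first turning is done.
Total delay along the path: 5 + 24 = 29 days.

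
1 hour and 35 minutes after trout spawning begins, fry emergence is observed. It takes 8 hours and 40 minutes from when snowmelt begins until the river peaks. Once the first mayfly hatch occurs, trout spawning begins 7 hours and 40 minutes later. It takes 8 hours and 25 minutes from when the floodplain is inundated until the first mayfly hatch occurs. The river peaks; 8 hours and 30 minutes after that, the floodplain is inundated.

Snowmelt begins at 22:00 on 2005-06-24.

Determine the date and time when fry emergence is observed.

08:50 on 2005-06-26

Snowmelt begins: 22:00 Jun 24, 2005.
The river peaks: 22:00 Jun 24, 2005 + 8h40m = 06:40 Jun 25, 2005.
The floodplain is inundated: 06:40 Jun 25, 2005 + 8h30m = 15:10 Jun 25, 2005.
The first mayfly hatch occurs: 15:10 Jun 25, 2005 + 8h25m = 23:35 Jun 25, 2005.
Trout spawning begins: 23:35 Jun 25, 2005 + 7h40m = 07:15 Jun 26, 2005.
Fry emergence is observed: 07:15 Jun 26, 2005 + 1h35m = 08:50 Jun 26, 2005.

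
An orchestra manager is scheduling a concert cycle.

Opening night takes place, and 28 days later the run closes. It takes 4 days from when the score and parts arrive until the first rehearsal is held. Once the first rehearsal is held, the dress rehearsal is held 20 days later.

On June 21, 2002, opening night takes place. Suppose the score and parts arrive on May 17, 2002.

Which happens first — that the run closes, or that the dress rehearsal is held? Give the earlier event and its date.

Opening night takes place: Jun 21, 2002.
The run closes: Jun 21, 2002 + 28 days = Jul 19, 2002.
The score and parts arrive: May 17, 2002.
The first rehearsal is held: May 17, 2002 + 4 days = May 21, 2002.
The dress rehearsal is held: May 21, 2002 + 20 days = Jun 10, 2002.
Comparing: the run closes on Jul 19, 2002 vs the dress rehearsal is held on Jun 10, 2002. Earlier: the dress rehearsal is held.

The dress rehearsal is held — June 10, 2002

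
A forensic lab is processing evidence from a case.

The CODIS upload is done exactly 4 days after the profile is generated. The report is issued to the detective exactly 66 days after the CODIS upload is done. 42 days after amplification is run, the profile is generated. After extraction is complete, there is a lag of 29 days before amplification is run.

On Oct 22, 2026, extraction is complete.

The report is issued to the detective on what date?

Mar 12, 2027

Extraction is complete: Oct 22, 2026.
Amplification is run: Oct 22, 2026 + 29 days = Nov 20, 2026.
The profile is generated: Nov 20, 2026 + 42 days = Jan 1, 2027.
The CODIS upload is done: Jan 1, 2027 + 4 days = Jan 5, 2027.
The report is issued to the detective: Jan 5, 2027 + 66 days = Mar 12, 2027.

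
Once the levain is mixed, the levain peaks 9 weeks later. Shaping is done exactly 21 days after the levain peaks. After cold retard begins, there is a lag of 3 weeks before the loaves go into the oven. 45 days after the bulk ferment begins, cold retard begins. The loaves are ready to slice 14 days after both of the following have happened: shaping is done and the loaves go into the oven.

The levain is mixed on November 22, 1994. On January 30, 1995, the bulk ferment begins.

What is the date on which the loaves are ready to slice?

The levain is mixed: Nov 22, 1994.
The levain peaks: Nov 22, 1994 + 9 weeks = Jan 24, 1995.
Shaping is done: Jan 24, 1995 + 21 days = Feb 14, 1995.
The bulk ferment begins: Jan 30, 1995.
Cold retard begins: Jan 30, 1995 + 45 days = Mar 16, 1995.
The loaves go into the oven: Mar 16, 1995 + 3 weeks = Apr 6, 1995.
Both prerequisites met — shaping is done (Feb 14, 1995), the loaves go into the oven (Apr 6, 1995); the later is Apr 6, 1995.
The loaves are ready to slice: Apr 6, 1995 + 14 days = Apr 20, 1995.

April 20, 1995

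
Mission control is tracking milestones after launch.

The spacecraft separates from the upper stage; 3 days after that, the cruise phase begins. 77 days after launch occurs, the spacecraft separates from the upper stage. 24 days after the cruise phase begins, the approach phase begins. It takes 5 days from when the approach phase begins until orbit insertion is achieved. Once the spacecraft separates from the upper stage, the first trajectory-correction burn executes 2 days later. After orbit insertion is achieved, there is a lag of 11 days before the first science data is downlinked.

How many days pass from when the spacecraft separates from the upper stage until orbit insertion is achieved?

32 days

Causal path: the spacecraft separates from the upper stage → the cruise phase begins → the approach phase begins → orbit insertion is achieved.
Total delay along the path: 3 + 24 + 5 = 32 days.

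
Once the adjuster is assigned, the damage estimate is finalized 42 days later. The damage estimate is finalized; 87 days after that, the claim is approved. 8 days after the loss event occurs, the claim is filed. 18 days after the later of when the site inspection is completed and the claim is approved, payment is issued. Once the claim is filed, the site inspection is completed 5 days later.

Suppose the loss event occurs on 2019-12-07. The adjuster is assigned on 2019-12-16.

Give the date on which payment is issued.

2020-05-11

The loss event occurs: Dec 7, 2019.
The claim is filed: Dec 7, 2019 + 8 days = Dec 15, 2019.
The site inspection is completed: Dec 15, 2019 + 5 days = Dec 20, 2019.
The adjuster is assigned: Dec 16, 2019.
The damage estimate is finalized: Dec 16, 2019 + 42 days = Jan 27, 2020.
The claim is approved: Jan 27, 2020 + 87 days = Apr 23, 2020.
Both prerequisites met — the site inspection is completed (Dec 20, 2019), the claim is approved (Apr 23, 2020); the later is Apr 23, 2020.
Payment is issued: Apr 23, 2020 + 18 days = May 11, 2020.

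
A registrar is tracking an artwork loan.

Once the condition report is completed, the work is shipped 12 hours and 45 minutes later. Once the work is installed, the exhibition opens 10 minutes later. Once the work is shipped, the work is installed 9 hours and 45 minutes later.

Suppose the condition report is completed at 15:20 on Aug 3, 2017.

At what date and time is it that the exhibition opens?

14:00 on Aug 4, 2017

The condition report is completed: 15:20 Aug 3, 2017.
The work is shipped: 15:20 Aug 3, 2017 + 12h45m = 04:05 Aug 4, 2017.
The work is installed: 04:05 Aug 4, 2017 + 9h45m = 13:50 Aug 4, 2017.
The exhibition opens: 13:50 Aug 4, 2017 + 10m = 14:00 Aug 4, 2017.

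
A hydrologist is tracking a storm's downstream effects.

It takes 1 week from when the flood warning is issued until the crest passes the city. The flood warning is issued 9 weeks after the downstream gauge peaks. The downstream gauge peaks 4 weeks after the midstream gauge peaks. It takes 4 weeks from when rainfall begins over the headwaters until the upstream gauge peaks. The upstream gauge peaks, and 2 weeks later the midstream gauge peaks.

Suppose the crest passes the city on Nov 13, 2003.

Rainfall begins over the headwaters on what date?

The crest passes the city: Nov 13, 2003.
The flood warning is issued: Nov 13, 2003 − 1 week = Nov 6, 2003.
The downstream gauge peaks: Nov 6, 2003 − 9 weeks = Sep 4, 2003.
The midstream gauge peaks: Sep 4, 2003 − 4 weeks = Aug 7, 2003.
The upstream gauge peaks: Aug 7, 2003 − 2 weeks = Jul 24, 2003.
Rainfall begins over the headwaters: Jul 24, 2003 − 4 weeks = Jun 26, 2003.

Jun 26, 2003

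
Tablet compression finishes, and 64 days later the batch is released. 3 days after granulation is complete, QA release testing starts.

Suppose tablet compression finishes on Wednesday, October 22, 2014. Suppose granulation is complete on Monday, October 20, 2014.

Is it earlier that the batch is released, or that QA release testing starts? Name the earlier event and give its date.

Tablet compression finishes: Oct 22, 2014.
The batch is released: Oct 22, 2014 + 64 days = Dec 25, 2014.
Granulation is complete: Oct 20, 2014.
QA release testing starts: Oct 20, 2014 + 3 days = Oct 23, 2014.
Comparing: the batch is released on Dec 25, 2014 vs QA release testing starts on Oct 23, 2014. Earlier: QA release testing starts.

QA release testing starts — Thursday, October 23, 2014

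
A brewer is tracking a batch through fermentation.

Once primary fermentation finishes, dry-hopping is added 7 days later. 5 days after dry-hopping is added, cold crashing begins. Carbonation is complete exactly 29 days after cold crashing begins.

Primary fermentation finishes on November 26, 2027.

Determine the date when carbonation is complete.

Primary fermentation finishes: Nov 26, 2027.
Dry-hopping is added: Nov 26, 2027 + 7 days = Dec 3, 2027.
Cold crashing begins: Dec 3, 2027 + 5 days = Dec 8, 2027.
Carbonation is complete: Dec 8, 2027 + 29 days = Jan 6, 2028.

January 6, 2028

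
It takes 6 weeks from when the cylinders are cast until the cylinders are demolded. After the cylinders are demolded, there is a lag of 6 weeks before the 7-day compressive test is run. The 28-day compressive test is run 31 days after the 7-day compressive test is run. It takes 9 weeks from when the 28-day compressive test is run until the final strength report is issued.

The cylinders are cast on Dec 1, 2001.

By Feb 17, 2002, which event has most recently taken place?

The cylinders are cast: Dec 1, 2001.
The cylinders are demolded: Dec 1, 2001 + 6 weeks = Jan 12, 2002.
The 7-day compressive test is run: Jan 12, 2002 + 6 weeks = Feb 23, 2002.
The 28-day compressive test is run: Feb 23, 2002 + 31 days = Mar 26, 2002.
The final strength report is issued: Mar 26, 2002 + 9 weeks = May 28, 2002.
Feb 17, 2002 falls between when the cylinders are demolded (Jan 12, 2002) and when the 7-day compressive test is run (Feb 23, 2002).

The cylinders are demolded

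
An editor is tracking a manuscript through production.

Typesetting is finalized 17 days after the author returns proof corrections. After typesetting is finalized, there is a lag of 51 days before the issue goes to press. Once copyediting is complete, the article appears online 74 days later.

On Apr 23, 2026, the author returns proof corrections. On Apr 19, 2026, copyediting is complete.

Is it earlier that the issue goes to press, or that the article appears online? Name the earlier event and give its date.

The author returns proof corrections: Apr 23, 2026.
Typesetting is finalized: Apr 23, 2026 + 17 days = May 10, 2026.
The issue goes to press: May 10, 2026 + 51 days = Jun 30, 2026.
Copyediting is complete: Apr 19, 2026.
The article appears online: Apr 19, 2026 + 74 days = Jul 2, 2026.
Comparing: the issue goes to press on Jun 30, 2026 vs the article appears online on Jul 2, 2026. Earlier: the issue goes to press.

The issue goes to press — Jun 30, 2026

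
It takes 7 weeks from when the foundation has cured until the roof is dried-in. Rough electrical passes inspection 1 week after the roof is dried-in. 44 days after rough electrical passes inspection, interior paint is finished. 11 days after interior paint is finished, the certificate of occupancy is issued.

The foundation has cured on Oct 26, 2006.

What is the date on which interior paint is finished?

The foundation has cured: Oct 26, 2006.
The roof is dried-in: Oct 26, 2006 + 7 weeks = Dec 14, 2006.
Rough electrical passes inspection: Dec 14, 2006 + 1 week = Dec 21, 2006.
Interior paint is finished: Dec 21, 2006 + 44 days = Feb 3, 2007.

Feb 3, 2007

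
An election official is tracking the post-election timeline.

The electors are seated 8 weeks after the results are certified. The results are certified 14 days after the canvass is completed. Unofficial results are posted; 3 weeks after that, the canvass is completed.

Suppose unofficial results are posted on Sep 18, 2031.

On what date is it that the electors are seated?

Unofficial results are posted: Sep 18, 2031.
The canvass is completed: Sep 18, 2031 + 3 weeks = Oct 9, 2031.
The results are certified: Oct 9, 2031 + 14 days = Oct 23, 2031.
The electors are seated: Oct 23, 2031 + 8 weeks = Dec 18, 2031.

Dec 18, 2031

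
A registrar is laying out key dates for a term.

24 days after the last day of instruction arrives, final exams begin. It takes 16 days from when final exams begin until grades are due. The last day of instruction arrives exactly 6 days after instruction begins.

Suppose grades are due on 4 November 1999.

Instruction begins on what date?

19 September 1999

Grades are due: Nov 4, 1999.
Final exams begin: Nov 4, 1999 − 16 days = Oct 19, 1999.
The last day of instruction arrives: Oct 19, 1999 − 24 days = Sep 25, 1999.
Instruction begins: Sep 25, 1999 − 6 days = Sep 19, 1999.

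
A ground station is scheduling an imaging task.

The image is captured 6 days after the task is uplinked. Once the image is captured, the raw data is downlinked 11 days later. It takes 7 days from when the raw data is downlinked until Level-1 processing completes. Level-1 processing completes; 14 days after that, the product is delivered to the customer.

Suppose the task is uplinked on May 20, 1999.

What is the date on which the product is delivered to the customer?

Jun 27, 1999

The task is uplinked: May 20, 1999.
The image is captured: May 20, 1999 + 6 days = May 26, 1999.
The raw data is downlinked: May 26, 1999 + 11 days = Jun 6, 1999.
Level-1 processing completes: Jun 6, 1999 + 7 days = Jun 13, 1999.
The product is delivered to the customer: Jun 13, 1999 + 14 days = Jun 27, 1999.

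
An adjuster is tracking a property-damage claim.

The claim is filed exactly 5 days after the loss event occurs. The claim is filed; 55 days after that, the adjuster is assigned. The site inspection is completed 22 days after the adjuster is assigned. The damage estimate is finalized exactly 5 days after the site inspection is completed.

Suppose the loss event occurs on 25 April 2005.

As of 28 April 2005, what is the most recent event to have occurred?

The loss event occurs: Apr 25, 2005.
The claim is filed: Apr 25, 2005 + 5 days = Apr 30, 2005.
The adjuster is assigned: Apr 30, 2005 + 55 days = Jun 24, 2005.
The site inspection is completed: Jun 24, 2005 + 22 days = Jul 16, 2005.
The damage estimate is finalized: Jul 16, 2005 + 5 days = Jul 21, 2005.
Apr 28, 2005 falls between when the loss event occurs (Apr 25, 2005) and when the claim is filed (Apr 30, 2005).

The loss event occurs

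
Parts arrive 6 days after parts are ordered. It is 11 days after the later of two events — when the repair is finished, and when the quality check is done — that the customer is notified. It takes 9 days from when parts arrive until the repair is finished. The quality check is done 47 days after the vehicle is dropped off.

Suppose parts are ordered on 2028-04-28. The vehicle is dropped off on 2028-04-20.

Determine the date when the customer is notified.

2028-06-17

Parts are ordered: Apr 28, 2028.
Parts arrive: Apr 28, 2028 + 6 days = May 4, 2028.
The repair is finished: May 4, 2028 + 9 days = May 13, 2028.
The vehicle is dropped off: Apr 20, 2028.
The quality check is done: Apr 20, 2028 + 47 days = Jun 6, 2028.
Both prerequisites met — the repair is finished (May 13, 2028), the quality check is done (Jun 6, 2028); the later is Jun 6, 2028.
The customer is notified: Jun 6, 2028 + 11 days = Jun 17, 2028.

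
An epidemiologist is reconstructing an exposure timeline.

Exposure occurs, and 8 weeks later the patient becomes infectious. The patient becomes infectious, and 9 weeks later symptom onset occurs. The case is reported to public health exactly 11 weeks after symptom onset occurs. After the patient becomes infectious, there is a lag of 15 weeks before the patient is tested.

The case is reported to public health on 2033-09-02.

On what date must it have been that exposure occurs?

The case is reported to public health: Sep 2, 2033.
Symptom onset occurs: Sep 2, 2033 − 11 weeks = Jun 17, 2033.
The patient becomes infectious: Jun 17, 2033 − 9 weeks = Apr 15, 2033.
Exposure occurs: Apr 15, 2033 − 8 weeks = Feb 18, 2033.

2033-02-18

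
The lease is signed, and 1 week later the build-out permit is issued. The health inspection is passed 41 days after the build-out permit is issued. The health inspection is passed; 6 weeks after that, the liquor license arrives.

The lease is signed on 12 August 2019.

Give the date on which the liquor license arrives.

10 November 2019

The lease is signed: Aug 12, 2019.
The build-out permit is issued: Aug 12, 2019 + 1 week = Aug 19, 2019.
The health inspection is passed: Aug 19, 2019 + 41 days = Sep 29, 2019.
The liquor license arrives: Sep 29, 2019 + 6 weeks = Nov 10, 2019.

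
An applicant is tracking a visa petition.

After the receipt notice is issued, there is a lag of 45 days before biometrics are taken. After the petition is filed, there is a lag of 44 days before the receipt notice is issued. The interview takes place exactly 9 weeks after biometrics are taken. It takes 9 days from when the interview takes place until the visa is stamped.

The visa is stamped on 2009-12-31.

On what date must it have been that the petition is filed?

2009-07-23

The visa is stamped: Dec 31, 2009.
The interview takes place: Dec 31, 2009 − 9 days = Dec 22, 2009.
Biometrics are taken: Dec 22, 2009 − 9 weeks = Oct 20, 2009.
The receipt notice is issued: Oct 20, 2009 − 45 days = Sep 5, 2009.
The petition is filed: Sep 5, 2009 − 44 days = Jul 23, 2009.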